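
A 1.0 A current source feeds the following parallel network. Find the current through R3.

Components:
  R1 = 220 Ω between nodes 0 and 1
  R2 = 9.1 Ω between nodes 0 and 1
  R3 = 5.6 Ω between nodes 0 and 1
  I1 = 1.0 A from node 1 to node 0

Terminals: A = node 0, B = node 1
All resistors sit directly between nodes 0 and 1, so they are in parallel and share one voltage V; the full source current 1 A splits among them.
1/R_par = 1/220 + 1/9.1 + 1/5.6 = 0.293 S  =>  R_par = 3.413 Ω
V = I × R_par = 1 × 3.413 = 3.413 V
I_R3 = V/R3 = 3.413/5.6 = 0.6094 A

Final answer: 0.6094 A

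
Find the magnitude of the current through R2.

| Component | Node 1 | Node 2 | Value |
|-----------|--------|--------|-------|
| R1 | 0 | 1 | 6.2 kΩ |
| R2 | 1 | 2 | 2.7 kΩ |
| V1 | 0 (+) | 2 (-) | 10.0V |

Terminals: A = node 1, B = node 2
Nodal analysis, taking node 2 as the 0 V reference.
Source V1 fixes V_0 = 10 V.
KCL at each unknown node (sum of currents leaving = 0; resistances in Ω):
  Node 1: (V_1 - 10)/6200 + (V_1 - 0)/2700 = 0
Collecting terms: 0.0005317 × V_1 = 0.001613  =>  V_1 = 3.034 V
I_R2 = (V_1 - V_2)/R2 = (3.034 - 0)/2700 = 0.001124 A
|I_R2| = 0.001124 A

Final answer: |I_R2| = 0.001124 A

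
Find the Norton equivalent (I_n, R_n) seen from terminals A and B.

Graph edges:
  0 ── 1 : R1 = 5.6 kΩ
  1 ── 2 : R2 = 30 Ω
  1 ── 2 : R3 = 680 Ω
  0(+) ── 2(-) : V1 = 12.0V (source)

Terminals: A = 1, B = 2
Find the Thévenin equivalent first; then I_n = V_th/R_th and R_n = R_th.
Step 1 — V_th is the open-circuit voltage V_A - V_B (nothing connected across the terminals).
Nodal analysis, taking node 2 as the 0 V reference.
Source V1 fixes V_0 = 12 V.
KCL at each unknown node (sum of currents leaving = 0; resistances in Ω):
  Node 1: (V_1 - 12)/5600 + (V_1 - 0)/30 + (V_1 - 0)/680 = 0
Collecting terms: 0.03498 × V_1 = 0.002143  =>  V_1 = 0.06126 V
V_th = V_1 - V_2 = 0.06126 - 0 = 0.06126 V
Step 2 — R_th: zero the source — replace V1 by a short circuit (node 2 merges into node 0) — and find the resistance seen between A (node 1) and B (node 0).
Reduce the network between node 1 (A) and node 0 (B) by series/parallel combination:
  Rp1 = R1 ‖ R2 ‖ R3 (parallel, all between nodes 0 and 1) = 1/(1/5600 + 1/30 + 1/680) = 28.59 Ω
R_th = 28.59 Ω
I_n = V_th/R_th = 0.06126/28.59 = 0.002143 A, and R_n = R_th = 28.59 Ω

Final answer: I_n = 0.002143 A, R_n = 28.59 Ω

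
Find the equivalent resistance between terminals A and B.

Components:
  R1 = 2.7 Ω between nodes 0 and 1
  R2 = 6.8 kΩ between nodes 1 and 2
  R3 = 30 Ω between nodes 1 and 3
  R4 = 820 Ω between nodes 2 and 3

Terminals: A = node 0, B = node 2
Reduce the network between node 0 (A) and node 2 (B) by series/parallel combination:
  Rs1 = R3 + R4 (series, joined only at node 3) = 30 + 820 = 850 Ω
  Rp1 = R2 ‖ Rs1 (parallel, both between nodes 1 and 2) = 1/(1/6800 + 1/850) = 755.6 Ω
  Rs2 = R1 + Rp1 (series, joined only at node 1) = 2.7 + 755.6 = 758.3 Ω
R_eq = 758.3 Ω

Final answer: 758.3 Ω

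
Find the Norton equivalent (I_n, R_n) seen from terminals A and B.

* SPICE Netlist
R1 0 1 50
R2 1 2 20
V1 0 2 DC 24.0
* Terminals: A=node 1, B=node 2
Find the Thévenin equivalent first; then I_n = V_th/R_th and R_n = R_th.
Step 1 — V_th is the open-circuit voltage V_A - V_B (nothing connected across the terminals).
Nodal analysis, taking node 2 as the 0 V reference.
Source V1 fixes V_0 = 24 V.
KCL at each unknown node (sum of currents leaving = 0; resistances in Ω):
  Node 1: (V_1 - 24)/50 + (V_1 - 0)/20 = 0
Collecting terms: 0.07 × V_1 = 0.48  =>  V_1 = 6.857 V
V_th = V_1 - V_2 = 6.857 - 0 = 6.857 V
Step 2 — R_th: zero the source — replace V1 by a short circuit (node 2 merges into node 0) — and find the resistance seen between A (node 1) and B (node 0).
Reduce the network between node 1 (A) and node 0 (B) by series/parallel combination:
  Rp1 = R1 ‖ R2 (parallel, both between nodes 0 and 1) = 1/(1/50 + 1/20) = 14.29 Ω
R_th = 14.29 Ω
I_n = V_th/R_th = 6.857/14.29 = 0.48 A, and R_n = R_th = 14.29 Ω

Final answer: I_n = 0.48 A, R_n = 14.29 Ω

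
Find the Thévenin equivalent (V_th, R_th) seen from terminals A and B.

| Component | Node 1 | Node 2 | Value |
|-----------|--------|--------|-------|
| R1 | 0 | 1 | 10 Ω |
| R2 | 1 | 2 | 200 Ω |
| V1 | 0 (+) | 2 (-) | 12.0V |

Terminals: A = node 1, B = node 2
Step 1 — V_th is the open-circuit voltage V_A - V_B (nothing connected across the terminals).
Nodal analysis, taking node 2 as the 0 V reference.
Source V1 fixes V_0 = 12 V.
KCL at each unknown node (sum of currents leaving = 0; resistances in Ω):
  Node 1: (V_1 - 12)/10 + (V_1 - 0)/200 = 0
Collecting terms: 0.105 × V_1 = 1.2  =>  V_1 = 11.43 V
V_th = V_1 - V_2 = 11.43 - 0 = 11.43 V
Step 2 — R_th: zero the source — replace V1 by a short circuit (node 2 merges into node 0) — and find the resistance seen between A (node 1) and B (node 0).
Reduce the network between node 1 (A) and node 0 (B) by series/parallel combination:
  Rp1 = R1 ‖ R2 (parallel, both between nodes 0 and 1) = 1/(1/10 + 1/200) = 9.524 Ω
R_th = 9.524 Ω

Final answer: V_th = 11.43 V, R_th = 9.524 Ω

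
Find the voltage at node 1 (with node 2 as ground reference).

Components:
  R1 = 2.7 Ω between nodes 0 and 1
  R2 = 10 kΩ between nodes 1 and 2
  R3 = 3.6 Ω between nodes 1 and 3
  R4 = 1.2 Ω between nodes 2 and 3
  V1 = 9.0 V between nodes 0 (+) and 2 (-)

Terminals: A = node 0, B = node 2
Nodal analysis, taking node 2 as the 0 V reference.
Source V1 fixes V_0 = 9 V.
KCL at each unknown node (sum of currents leaving = 0; resistances in Ω):
  Node 1: (V_1 - 9)/2.7 + (V_1 - 0)/10000 + (V_1 - V_3)/3.6 = 0
  Node 3: (V_3 - V_1)/3.6 + (V_3 - 0)/1.2 = 0
Collecting terms (coefficients in siemens):
  0.6482·V_1 - 0.2778·V_3 = 3.333
  1.111·V_3 - 0.2778·V_1 = 0
Determinant D = (0.6482)(1.111) - (-0.2778)(-0.2778) = 0.6431
V_1 = [(3.333)(1.111) - (-0.2778)(0)]/D = 5.759 V
V_3 = [(0.6482)(0) - (3.333)(-0.2778)]/D = 1.44 V
The requested potential is V_1 = 5.759 V.

Final answer: V_1 = 5.759 V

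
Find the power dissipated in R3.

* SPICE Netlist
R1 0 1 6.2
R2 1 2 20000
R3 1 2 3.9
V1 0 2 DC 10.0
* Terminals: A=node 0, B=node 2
Nodal analysis, taking node 2 as the 0 V reference.
Source V1 fixes V_0 = 10 V.
KCL at each unknown node (sum of currents leaving = 0; resistances in Ω):
  Node 1: (V_1 - 10)/6.2 + (V_1 - 0)/20000 + (V_1 - 0)/3.9 = 0
Collecting terms: 0.4178 × V_1 = 1.613  =>  V_1 = 3.861 V
I_R3 = (V_1 - V_2)/R3 = (3.861 - 0)/3.9 = 0.99 A
P_R3 = I_R3² × R3 = (0.99)² × 3.9 = 3.822 W

Final answer: 3.822 W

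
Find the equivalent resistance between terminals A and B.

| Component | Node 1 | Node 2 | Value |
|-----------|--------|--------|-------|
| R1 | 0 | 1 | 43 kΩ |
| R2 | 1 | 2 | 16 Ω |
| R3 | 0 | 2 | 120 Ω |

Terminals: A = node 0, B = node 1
Reduce the network between node 0 (A) and node 1 (B) by series/parallel combination:
  Rs1 = R3 + R2 (series, joined only at node 2) = 120 + 16 = 136 Ω
  Rp1 = R1 ‖ Rs1 (parallel, both between nodes 0 and 1) = 1/(1/43000 + 1/136) = 135.6 Ω
R_eq = 135.6 Ω

Final answer: 135.6 Ω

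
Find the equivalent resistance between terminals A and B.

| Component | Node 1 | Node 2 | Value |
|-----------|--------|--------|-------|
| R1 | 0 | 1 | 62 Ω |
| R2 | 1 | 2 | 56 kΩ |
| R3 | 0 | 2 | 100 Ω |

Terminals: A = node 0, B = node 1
Reduce the network between node 0 (A) and node 1 (B) by series/parallel combination:
  Rs1 = R3 + R2 (series, joined only at node 2) = 100 + 56000 = 56100 Ω
  Rp1 = R1 ‖ Rs1 (parallel, both between nodes 0 and 1) = 1/(1/62 + 1/56100) = 61.93 Ω
R_eq = 61.93 Ω

Final answer: 61.93 Ω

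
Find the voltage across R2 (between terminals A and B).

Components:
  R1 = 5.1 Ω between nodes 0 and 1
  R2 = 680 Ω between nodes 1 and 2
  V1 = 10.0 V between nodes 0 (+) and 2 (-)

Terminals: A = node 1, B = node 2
R1 and R2 are in series across V1 (node 0 → node 1 → node 2), and the output A–B is taken across R2, so this is a voltage divider.
Series current: I = V1/(R1 + R2) = 10/(5.1 + 680) = 10/685.1 = 0.0146 A
V_R2 = I × R2 = V1 × R2/(R1 + R2) = 10 × 680/685.1 = 9.926 V

Final answer: 9.926 V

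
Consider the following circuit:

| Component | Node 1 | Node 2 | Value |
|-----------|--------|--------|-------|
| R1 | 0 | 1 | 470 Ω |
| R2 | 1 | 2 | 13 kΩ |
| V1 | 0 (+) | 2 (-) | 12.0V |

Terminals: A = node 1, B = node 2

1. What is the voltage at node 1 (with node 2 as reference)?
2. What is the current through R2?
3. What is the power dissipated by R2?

Nodal analysis, taking node 2 as the 0 V reference.
Source V1 fixes V_0 = 12 V.
KCL at each unknown node (sum of currents leaving = 0; resistances in Ω):
  Node 1: (V_1 - 12)/470 + (V_1 - 0)/13000 = 0
Collecting terms: 0.002205 × V_1 = 0.02553  =>  V_1 = 11.58 V
Part 1:
  Read off the nodal solution: V_1 = 11.58 V
Part 2:
  I_R2 = (V_1 - V_2)/R2 = (11.58 - 0)/13000 = 0.0008909 A
  Magnitude: I_R2 = 0.0008909 A
Part 3:
  I_R2 = (V_1 - V_2)/R2 = (11.58 - 0)/13000 = 0.0008909 A
  P_R2 = I_R2² × R2 = (0.0008909)² × 13000 = 0.01032 W

Final answers:
1. V_1 = 11.58 V
2. I_R2 = 0.0008909 A
3. P_R2 = 0.01032 W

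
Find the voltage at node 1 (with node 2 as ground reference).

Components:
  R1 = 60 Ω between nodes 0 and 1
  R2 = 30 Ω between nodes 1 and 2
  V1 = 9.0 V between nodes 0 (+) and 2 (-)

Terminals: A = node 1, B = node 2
Nodal analysis, taking node 2 as the 0 V reference.
Source V1 fixes V_0 = 9 V.
KCL at each unknown node (sum of currents leaving = 0; resistances in Ω):
  Node 1: (V_1 - 9)/60 + (V_1 - 0)/30 = 0
Collecting terms: 0.05 × V_1 = 0.15  =>  V_1 = 3 V
The requested potential is V_1 = 3 V.

Final answer: V_1 = 3 V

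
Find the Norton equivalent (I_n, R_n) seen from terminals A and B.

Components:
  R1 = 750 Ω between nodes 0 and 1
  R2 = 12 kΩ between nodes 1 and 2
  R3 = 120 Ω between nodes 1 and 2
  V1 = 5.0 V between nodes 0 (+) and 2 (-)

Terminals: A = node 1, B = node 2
Find the Thévenin equivalent first; then I_n = V_th/R_th and R_n = R_th.
Step 1 — V_th is the open-circuit voltage V_A - V_B (nothing connected across the terminals).
Nodal analysis, taking node 2 as the 0 V reference.
Source V1 fixes V_0 = 5 V.
KCL at each unknown node (sum of currents leaving = 0; resistances in Ω):
  Node 1: (V_1 - 5)/750 + (V_1 - 0)/12000 + (V_1 - 0)/120 = 0
Collecting terms: 0.00975 × V_1 = 0.006667  =>  V_1 = 0.6838 V
V_th = V_1 - V_2 = 0.6838 - 0 = 0.6838 V
Step 2 — R_th: zero the source — replace V1 by a short circuit (node 2 merges into node 0) — and find the resistance seen between A (node 1) and B (node 0).
Reduce the network between node 1 (A) and node 0 (B) by series/parallel combination:
  Rp1 = R1 ‖ R2 ‖ R3 (parallel, all between nodes 0 and 1) = 1/(1/750 + 1/12000 + 1/120) = 102.6 Ω
R_th = 102.6 Ω
I_n = V_th/R_th = 0.6838/102.6 = 0.006667 A, and R_n = R_th = 102.6 Ω

Final answer: I_n = 0.006667 A, R_n = 102.6 Ω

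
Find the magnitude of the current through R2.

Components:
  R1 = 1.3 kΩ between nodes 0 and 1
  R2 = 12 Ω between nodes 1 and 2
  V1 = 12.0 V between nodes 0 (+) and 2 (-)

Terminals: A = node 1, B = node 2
Nodal analysis, taking node 2 as the 0 V reference.
Source V1 fixes V_0 = 12 V.
KCL at each unknown node (sum of currents leaving = 0; resistances in Ω):
  Node 1: (V_1 - 12)/1300 + (V_1 - 0)/12 = 0
Collecting terms: 0.0841 × V_1 = 0.009231  =>  V_1 = 0.1098 V
I_R2 = (V_1 - V_2)/R2 = (0.1098 - 0)/12 = 0.009146 A
|I_R2| = 0.009146 A

Final answer: |I_R2| = 0.009146 A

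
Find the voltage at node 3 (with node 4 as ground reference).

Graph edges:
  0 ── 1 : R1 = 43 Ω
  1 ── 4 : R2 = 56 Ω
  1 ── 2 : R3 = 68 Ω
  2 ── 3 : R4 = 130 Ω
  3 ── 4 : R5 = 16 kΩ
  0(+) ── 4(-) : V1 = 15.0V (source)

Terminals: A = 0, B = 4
Nodal analysis, taking node 4 as the 0 V reference.
Source V1 fixes V_0 = 15 V.
KCL at each unknown node (sum of currents leaving = 0; resistances in Ω):
  Node 1: (V_1 - 15)/43 + (V_1 - 0)/56 + (V_1 - V_2)/68 = 0
  Node 2: (V_2 - V_1)/68 + (V_2 - V_3)/130 = 0
  Node 3: (V_3 - V_2)/130 + (V_3 - 0)/16000 = 0
Collecting terms (coefficients in siemens):
  0.05582·V_1 - 0.01471·V_2 = 0.3488
  0.0224·V_2 - 0.01471·V_1 - 0.007692·V_3 = 0
  0.007755·V_3 - 0.007692·V_2 = 0
Solving these 3 simultaneous equations (Gaussian elimination) gives:
  V_1 = 8.472 V, V_2 = 8.437 V, V_3 = 8.369 V
The requested potential is V_3 = 8.369 V.

Final answer: V_3 = 8.369 V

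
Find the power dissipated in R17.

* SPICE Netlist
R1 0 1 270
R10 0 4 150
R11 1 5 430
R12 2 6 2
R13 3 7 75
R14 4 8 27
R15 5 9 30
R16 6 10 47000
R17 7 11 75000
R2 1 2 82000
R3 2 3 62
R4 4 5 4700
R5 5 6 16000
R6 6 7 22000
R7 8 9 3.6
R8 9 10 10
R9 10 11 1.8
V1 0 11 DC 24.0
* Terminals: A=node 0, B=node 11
Nodal analysis, taking node 11 as the 0 V reference.
Source V1 fixes V_0 = 24 V.
KCL at each unknown node (sum of currents leaving = 0; resistances in Ω):
  Node 1: (V_1 - 24)/270 + (V_1 - V_2)/82000 + (V_1 - V_5)/430 = 0
  Node 2: (V_2 - V_1)/82000 + (V_2 - V_3)/62 + (V_2 - V_6)/2 = 0
  Node 3: (V_3 - V_2)/62 + (V_3 - V_7)/75 = 0
  Node 4: (V_4 - V_5)/4700 + (V_4 - 24)/150 + (V_4 - V_8)/27 = 0
  Node 5: (V_5 - V_4)/4700 + (V_5 - V_6)/16000 + (V_5 - V_1)/430 + (V_5 - V_9)/30 = 0
  Node 6: (V_6 - V_5)/16000 + (V_6 - V_7)/22000 + (V_6 - V_2)/2 + (V_6 - V_10)/47000 = 0
  Node 7: (V_7 - V_6)/22000 + (V_7 - V_3)/75 + (V_7 - 0)/75000 = 0
  Node 8: (V_8 - V_9)/3.6 + (V_8 - V_4)/27 = 0
  Node 9: (V_9 - V_8)/3.6 + (V_9 - V_10)/10 + (V_9 - V_5)/30 = 0
  Node 10: (V_10 - V_9)/10 + (V_10 - 0)/1.8 + (V_10 - V_6)/47000 = 0
Collecting terms (coefficients in siemens):
  0.006041·V_1 - 0.0000122·V_2 - 0.002326·V_5 = 0.08889
  0.5161·V_2 - 0.0000122·V_1 - 0.01613·V_3 - 0.5·V_6 = 0
  0.02946·V_3 - 0.01613·V_2 - 0.01333·V_7 = 0
  0.04392·V_4 - 0.0002128·V_5 - 0.03704·V_8 = 0.16
  0.03593·V_5 - 0.002326·V_1 - 0.0002128·V_4 - 0.0000625·V_6 - 0.03333·V_9 = 0
  0.5001·V_6 - 0.5·V_2 - 0.0000625·V_5 - 0.00004545·V_7 - 0.00002128·V_10 = 0
  0.01339·V_7 - 0.01333·V_3 - 0.00004545·V_6 = 0
  0.3148·V_8 - 0.03704·V_4 - 0.2778·V_9 = 0
  0.4111·V_9 - 0.03333·V_5 - 0.2778·V_8 - 0.1·V_10 = 0
  0.6556·V_10 - 0.00002128·V_6 - 0.1·V_9 = 0
Solving these 10 simultaneous equations (Gaussian elimination) gives:
  V_1 = 15.77 V, V_2 = 3.38 V, V_3 = 3.377 V, V_4 = 5.554 V
  V_5 = 2.738 V, V_6 = 3.38 V, V_7 = 3.374 V, V_8 = 2.25 V
  V_9 = 1.809 V, V_10 = 0.2761 V
I_R17 = (V_7 - V_11)/R17 = (3.374 - 0)/75000 = 0.00004499 A
P_R17 = I_R17² × R17 = (0.00004499)² × 75000 = 0.0001518 W

Final answer: 0.0001518 W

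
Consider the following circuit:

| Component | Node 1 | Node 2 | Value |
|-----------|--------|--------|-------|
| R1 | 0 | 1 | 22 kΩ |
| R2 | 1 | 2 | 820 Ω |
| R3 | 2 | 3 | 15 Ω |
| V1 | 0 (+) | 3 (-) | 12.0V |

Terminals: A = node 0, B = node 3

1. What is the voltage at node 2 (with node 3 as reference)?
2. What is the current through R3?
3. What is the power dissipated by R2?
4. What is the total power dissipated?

Nodal analysis, taking node 3 as the 0 V reference.
Source V1 fixes V_0 = 12 V.
KCL at each unknown node (sum of currents leaving = 0; resistances in Ω):
  Node 1: (V_1 - 12)/22000 + (V_1 - V_2)/820 = 0
  Node 2: (V_2 - V_1)/820 + (V_2 - 0)/15 = 0
Collecting terms (coefficients in siemens):
  0.001265·V_1 - 0.00122·V_2 = 0.0005455
  0.06789·V_2 - 0.00122·V_1 = 0
Determinant D = (0.001265)(0.06789) - (-0.00122)(-0.00122) = 0.00008439
V_1 = [(0.0005455)(0.06789) - (-0.00122)(0)]/D = 0.4388 V
V_2 = [(0.001265)(0) - (0.0005455)(-0.00122)]/D = 0.007883 V
Part 1:
  Read off the nodal solution: V_2 = 0.007883 V
Part 2:
  I_R3 = (V_2 - V_3)/R3 = (0.007883 - 0)/15 = 0.0005255 A
  Magnitude: I_R3 = 0.0005255 A
Part 3:
  I_R2 = (V_1 - V_2)/R2 = (0.4388 - 0.007883)/820 = 0.0005255 A
  P_R2 = I_R2² × R2 = (0.0005255)² × 820 = 0.0002265 W
Part 4:
  Power in each resistor, P = (ΔV)²/R:
    P_R1 = (12 - 0.4388)²/22000 = 0.006076 W
    P_R2 = (0.4388 - 0.007883)²/820 = 0.0002265 W
    P_R3 = (0.007883 - 0)²/15 = 0.000004142 W
  P_total = P_R1 + P_R2 + P_R3 = 0.006306 W

Final answers:
1. V_2 = 0.007883 V
2. I_R3 = 0.0005255 A
3. P_R2 = 0.0002265 W
4. P_total = 0.006306 W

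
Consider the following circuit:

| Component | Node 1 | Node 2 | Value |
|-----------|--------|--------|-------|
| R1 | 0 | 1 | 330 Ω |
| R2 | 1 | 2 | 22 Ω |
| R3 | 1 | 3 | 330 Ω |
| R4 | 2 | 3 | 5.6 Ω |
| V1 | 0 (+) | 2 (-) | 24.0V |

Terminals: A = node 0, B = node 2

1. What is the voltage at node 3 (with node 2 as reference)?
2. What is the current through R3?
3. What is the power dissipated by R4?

Nodal analysis, taking node 2 as the 0 V reference.
Source V1 fixes V_0 = 24 V.
KCL at each unknown node (sum of currents leaving = 0; resistances in Ω):
  Node 1: (V_1 - 24)/330 + (V_1 - 0)/22 + (V_1 - V_3)/330 = 0
  Node 3: (V_3 - V_1)/330 + (V_3 - 0)/5.6 = 0
Collecting terms (coefficients in siemens):
  0.05152·V_1 - 0.00303·V_3 = 0.07273
  0.1816·V_3 - 0.00303·V_1 = 0
Determinant D = (0.05152)(0.1816) - (-0.00303)(-0.00303) = 0.009346
V_1 = [(0.07273)(0.1816) - (-0.00303)(0)]/D = 1.413 V
V_3 = [(0.05152)(0) - (0.07273)(-0.00303)]/D = 0.02358 V
Part 1:
  Read off the nodal solution: V_3 = 0.02358 V
Part 2:
  I_R3 = (V_1 - V_3)/R3 = (1.413 - 0.02358)/330 = 0.004211 A
  Magnitude: I_R3 = 0.004211 A
Part 3:
  I_R4 = (V_2 - V_3)/R4 = (0 - 0.02358)/5.6 = -0.004211 A
  P_R4 = I_R4² × R4 = (-0.004211)² × 5.6 = 0.00009929 W

Final answers:
1. V_3 = 0.02358 V
2. I_R3 = 0.004211 A
3. P_R4 = 9.929e-05 W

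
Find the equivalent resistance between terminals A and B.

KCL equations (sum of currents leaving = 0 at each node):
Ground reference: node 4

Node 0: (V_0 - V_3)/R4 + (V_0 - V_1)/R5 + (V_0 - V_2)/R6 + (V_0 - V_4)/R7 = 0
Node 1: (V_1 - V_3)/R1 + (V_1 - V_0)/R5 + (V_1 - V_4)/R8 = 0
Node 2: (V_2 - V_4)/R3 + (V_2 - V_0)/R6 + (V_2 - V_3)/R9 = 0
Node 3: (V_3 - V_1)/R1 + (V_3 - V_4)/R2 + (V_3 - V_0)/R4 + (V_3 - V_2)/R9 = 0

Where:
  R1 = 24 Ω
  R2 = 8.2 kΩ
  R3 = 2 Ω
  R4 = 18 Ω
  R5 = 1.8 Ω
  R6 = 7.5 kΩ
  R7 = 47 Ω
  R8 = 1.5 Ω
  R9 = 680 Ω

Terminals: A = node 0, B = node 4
The network is not a plain series/parallel combination. Inject a 1 A test current into terminal A (node 0) and return it from terminal B (node 4); then R_eq = V_A / (1 A).
Nodal analysis, taking node 4 as the 0 V reference.
Current source I_test pushes 1 A into node 0 and draws it out of node 4.
KCL at each unknown node (sum of currents leaving = 0; resistances in Ω):
  Node 0: (V_0 - V_3)/18 + (V_0 - V_1)/1.8 + (V_0 - V_2)/7500 + (V_0 - 0)/47 - 1 = 0
  Node 1: (V_1 - V_0)/1.8 + (V_1 - V_3)/24 + (V_1 - 0)/1.5 = 0
  Node 2: (V_2 - V_0)/7500 + (V_2 - 0)/2 + (V_2 - V_3)/680 = 0
  Node 3: (V_3 - V_0)/18 + (V_3 - V_1)/24 + (V_3 - V_2)/680 + (V_3 - 0)/8200 = 0
Collecting terms (coefficients in siemens):
  0.6325·V_0 - 0.5556·V_1 - 0.0001333·V_2 - 0.05556·V_3 = 1
  1.264·V_1 - 0.5556·V_0 - 0.04167·V_3 = 0
  0.5016·V_2 - 0.0001333·V_0 - 0.001471·V_3 = 0
  0.09881·V_3 - 0.05556·V_0 - 0.04167·V_1 - 0.001471·V_2 = 0
Solving these 4 simultaneous equations (Gaussian elimination) gives:
  V_0 = 3.009 V, V_1 = 1.398 V, V_2 = 0.007488 V, V_3 = 2.281 V
R_eq = V_0 / 1 A = 3.009 Ω

Final answer: 3.009 Ω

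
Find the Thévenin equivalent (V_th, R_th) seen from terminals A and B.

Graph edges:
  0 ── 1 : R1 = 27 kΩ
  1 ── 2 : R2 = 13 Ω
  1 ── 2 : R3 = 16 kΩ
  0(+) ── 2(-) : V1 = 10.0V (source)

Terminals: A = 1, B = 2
Step 1 — V_th is the open-circuit voltage V_A - V_B (nothing connected across the terminals).
Nodal analysis, taking node 2 as the 0 V reference.
Source V1 fixes V_0 = 10 V.
KCL at each unknown node (sum of currents leaving = 0; resistances in Ω):
  Node 1: (V_1 - 10)/27000 + (V_1 - 0)/13 + (V_1 - 0)/16000 = 0
Collecting terms: 0.07702 × V_1 = 0.0003704  =>  V_1 = 0.004809 V
V_th = V_1 - V_2 = 0.004809 - 0 = 0.004809 V
Step 2 — R_th: zero the source — replace V1 by a short circuit (node 2 merges into node 0) — and find the resistance seen between A (node 1) and B (node 0).
Reduce the network between node 1 (A) and node 0 (B) by series/parallel combination:
  Rp1 = R1 ‖ R2 ‖ R3 (parallel, all between nodes 0 and 1) = 1/(1/27000 + 1/13 + 1/16000) = 12.98 Ω
R_th = 12.98 Ω

Final answer: V_th = 0.004809 V, R_th = 12.98 Ω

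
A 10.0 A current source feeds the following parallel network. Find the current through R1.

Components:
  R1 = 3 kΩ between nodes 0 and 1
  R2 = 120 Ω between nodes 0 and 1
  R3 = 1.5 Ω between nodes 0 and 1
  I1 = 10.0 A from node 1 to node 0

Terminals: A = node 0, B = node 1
All resistors sit directly between nodes 0 and 1, so they are in parallel and share one voltage V; the full source current 10 A splits among them.
1/R_par = 1/3000 + 1/120 + 1/1.5 = 0.6753 S  =>  R_par = 1.481 Ω
V = I × R_par = 10 × 1.481 = 14.81 V
I_R1 = V/R1 = 14.81/3000 = 0.004936 A

Final answer: 0.004936 A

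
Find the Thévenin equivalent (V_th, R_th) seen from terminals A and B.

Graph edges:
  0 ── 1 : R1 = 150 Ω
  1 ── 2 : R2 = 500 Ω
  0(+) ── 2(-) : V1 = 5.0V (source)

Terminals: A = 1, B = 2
Step 1 — V_th is the open-circuit voltage V_A - V_B (nothing connected across the terminals).
Nodal analysis, taking node 2 as the 0 V reference.
Source V1 fixes V_0 = 5 V.
KCL at each unknown node (sum of currents leaving = 0; resistances in Ω):
  Node 1: (V_1 - 5)/150 + (V_1 - 0)/500 = 0
Collecting terms: 0.008667 × V_1 = 0.03333  =>  V_1 = 3.846 V
V_th = V_1 - V_2 = 3.846 - 0 = 3.846 V
Step 2 — R_th: zero the source — replace V1 by a short circuit (node 2 merges into node 0) — and find the resistance seen between A (node 1) and B (node 0).
Reduce the network between node 1 (A) and node 0 (B) by series/parallel combination:
  Rp1 = R1 ‖ R2 (parallel, both between nodes 0 and 1) = 1/(1/150 + 1/500) = 115.4 Ω
R_th = 115.4 Ω

Final answer: V_th = 3.846 V, R_th = 115.4 Ω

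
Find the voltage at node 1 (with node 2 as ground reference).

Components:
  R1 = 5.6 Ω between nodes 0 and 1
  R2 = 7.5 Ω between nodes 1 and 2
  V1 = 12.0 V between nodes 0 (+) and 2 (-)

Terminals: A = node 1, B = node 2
Nodal analysis, taking node 2 as the 0 V reference.
Source V1 fixes V_0 = 12 V.
KCL at each unknown node (sum of currents leaving = 0; resistances in Ω):
  Node 1: (V_1 - 12)/5.6 + (V_1 - 0)/7.5 = 0
Collecting terms: 0.3119 × V_1 = 2.143  =>  V_1 = 6.87 V
The requested potential is V_1 = 6.87 V.

Final answer: V_1 = 6.87 V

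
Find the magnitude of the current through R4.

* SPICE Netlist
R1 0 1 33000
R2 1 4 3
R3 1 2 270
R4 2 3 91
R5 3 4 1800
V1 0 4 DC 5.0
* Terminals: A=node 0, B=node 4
Nodal analysis, taking node 4 as the 0 V reference.
Source V1 fixes V_0 = 5 V.
KCL at each unknown node (sum of currents leaving = 0; resistances in Ω):
  Node 1: (V_1 - 5)/33000 + (V_1 - 0)/3 + (V_1 - V_2)/270 = 0
  Node 2: (V_2 - V_1)/270 + (V_2 - V_3)/91 = 0
  Node 3: (V_3 - V_2)/91 + (V_3 - 0)/1800 = 0
Collecting terms (coefficients in siemens):
  0.3371·V_1 - 0.003704·V_2 = 0.0001515
  0.01469·V_2 - 0.003704·V_1 - 0.01099·V_3 = 0
  0.01154·V_3 - 0.01099·V_2 = 0
Solving these 3 simultaneous equations (Gaussian elimination) gives:
  V_1 = 0.0004539 V, V_2 = 0.0003972 V, V_3 = 0.0003781 V
I_R4 = (V_2 - V_3)/R4 = (0.0003972 - 0.0003781)/91 = 0.00000021 A
|I_R4| = 0.00000021 A

Final answer: |I_R4| = 2.1e-07 A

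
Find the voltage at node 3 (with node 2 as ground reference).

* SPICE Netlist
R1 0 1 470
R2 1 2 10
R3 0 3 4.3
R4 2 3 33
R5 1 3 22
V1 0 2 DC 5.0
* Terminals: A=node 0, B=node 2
Nodal analysis, taking node 2 as the 0 V reference.
Source V1 fixes V_0 = 5 V.
KCL at each unknown node (sum of currents leaving = 0; resistances in Ω):
  Node 1: (V_1 - 5)/470 + (V_1 - 0)/10 + (V_1 - V_3)/22 = 0
  Node 3: (V_3 - 5)/4.3 + (V_3 - 0)/33 + (V_3 - V_1)/22 = 0
Collecting terms (coefficients in siemens):
  0.1476·V_1 - 0.04545·V_3 = 0.01064
  0.3083·V_3 - 0.04545·V_1 = 1.163
Determinant D = (0.1476)(0.3083) - (-0.04545)(-0.04545) = 0.04344
V_1 = [(0.01064)(0.3083) - (-0.04545)(1.163)]/D = 1.292 V
V_3 = [(0.1476)(1.163) - (0.01064)(-0.04545)]/D = 3.962 V
The requested potential is V_3 = 3.962 V.

Final answer: V_3 = 3.962 V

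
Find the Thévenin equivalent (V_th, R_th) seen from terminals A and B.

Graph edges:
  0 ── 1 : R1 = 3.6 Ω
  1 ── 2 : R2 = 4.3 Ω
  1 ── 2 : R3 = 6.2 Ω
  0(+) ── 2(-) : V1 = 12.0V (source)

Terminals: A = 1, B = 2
Step 1 — V_th is the open-circuit voltage V_A - V_B (nothing connected across the terminals).
Nodal analysis, taking node 2 as the 0 V reference.
Source V1 fixes V_0 = 12 V.
KCL at each unknown node (sum of currents leaving = 0; resistances in Ω):
  Node 1: (V_1 - 12)/3.6 + (V_1 - 0)/4.3 + (V_1 - 0)/6.2 = 0
Collecting terms: 0.6716 × V_1 = 3.333  =>  V_1 = 4.963 V
V_th = V_1 - V_2 = 4.963 - 0 = 4.963 V
Step 2 — R_th: zero the source — replace V1 by a short circuit (node 2 merges into node 0) — and find the resistance seen between A (node 1) and B (node 0).
Reduce the network between node 1 (A) and node 0 (B) by series/parallel combination:
  Rp1 = R1 ‖ R2 ‖ R3 (parallel, all between nodes 0 and 1) = 1/(1/3.6 + 1/4.3 + 1/6.2) = 1.489 Ω
R_th = 1.489 Ω

Final answer: V_th = 4.963 V, R_th = 1.489 Ω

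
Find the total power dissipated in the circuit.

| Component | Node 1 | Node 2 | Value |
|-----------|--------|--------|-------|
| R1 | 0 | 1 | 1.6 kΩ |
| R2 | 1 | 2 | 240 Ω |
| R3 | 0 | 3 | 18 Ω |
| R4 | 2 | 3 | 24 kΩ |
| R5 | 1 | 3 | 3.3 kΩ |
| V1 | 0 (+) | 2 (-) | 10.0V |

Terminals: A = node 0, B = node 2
Nodal analysis, taking node 2 as the 0 V reference.
Source V1 fixes V_0 = 10 V.
KCL at each unknown node (sum of currents leaving = 0; resistances in Ω):
  Node 1: (V_1 - 10)/1600 + (V_1 - 0)/240 + (V_1 - V_3)/3300 = 0
  Node 3: (V_3 - 10)/18 + (V_3 - 0)/24000 + (V_3 - V_1)/3300 = 0
Collecting terms (coefficients in siemens):
  0.005095·V_1 - 0.000303·V_3 = 0.00625
  0.0559·V_3 - 0.000303·V_1 = 0.5556
Determinant D = (0.005095)(0.0559) - (-0.000303)(-0.000303) = 0.0002847
V_1 = [(0.00625)(0.0559) - (-0.000303)(0.5556)]/D = 1.818 V
V_3 = [(0.005095)(0.5556) - (0.00625)(-0.000303)]/D = 9.948 V
Power in each resistor, P = (ΔV)²/R:
  P_R1 = (10 - 1.818)²/1600 = 0.04184 W
  P_R2 = (1.818 - 0)²/240 = 0.01378 W
  P_R3 = (10 - 9.948)²/18 = 0.0001491 W
  P_R4 = (0 - 9.948)²/24000 = 0.004124 W
  P_R5 = (1.818 - 9.948)²/3300 = 0.02003 W
P_total = P_R1 + P_R2 + P_R3 + P_R4 + P_R5 = 0.07992 W

Final answer: 0.07992 W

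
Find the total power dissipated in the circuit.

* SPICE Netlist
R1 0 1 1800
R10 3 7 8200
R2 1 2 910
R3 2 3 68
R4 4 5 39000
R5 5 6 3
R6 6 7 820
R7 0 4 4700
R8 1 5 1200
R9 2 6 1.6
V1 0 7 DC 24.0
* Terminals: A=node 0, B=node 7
Nodal analysis, taking node 7 as the 0 V reference.
Source V1 fixes V_0 = 24 V.
KCL at each unknown node (sum of currents leaving = 0; resistances in Ω):
  Node 1: (V_1 - 24)/1800 + (V_1 - V_2)/910 + (V_1 - V_5)/1200 = 0
  Node 2: (V_2 - V_1)/910 + (V_2 - V_3)/68 + (V_2 - V_6)/1.6 = 0
  Node 3: (V_3 - V_2)/68 + (V_3 - 0)/8200 = 0
  Node 4: (V_4 - V_5)/39000 + (V_4 - 24)/4700 = 0
  Node 5: (V_5 - V_4)/39000 + (V_5 - V_6)/3 + (V_5 - V_1)/1200 = 0
  Node 6: (V_6 - V_5)/3 + (V_6 - 0)/820 + (V_6 - V_2)/1.6 = 0
Collecting terms (coefficients in siemens):
  0.002488·V_1 - 0.001099·V_2 - 0.0008333·V_5 = 0.01333
  0.6408·V_2 - 0.001099·V_1 - 0.01471·V_3 - 0.625·V_6 = 0
  0.01483·V_3 - 0.01471·V_2 = 0
  0.0002384·V_4 - 0.00002564·V_5 = 0.005106
  0.3342·V_5 - 0.0008333·V_1 - 0.00002564·V_4 - 0.3333·V_6 = 0
  0.9596·V_6 - 0.625·V_2 - 0.3333·V_5 = 0
Solving these 6 simultaneous equations (Gaussian elimination) gives:
  V_1 = 10.08 V, V_2 = 6.079 V, V_3 = 6.029 V, V_4 = 22.07 V
  V_5 = 6.084 V, V_6 = 6.073 V
Power in each resistor, P = (ΔV)²/R:
  P_R1 = (24 - 10.08)²/1800 = 0.1076 W
  P_R2 = (10.08 - 6.079)²/910 = 0.01762 W
  P_R3 = (6.079 - 6.029)²/68 = 0.00003676 W
  P_R4 = (22.07 - 6.084)²/39000 = 0.006555 W
  P_R5 = (6.084 - 6.073)²/3 = 0.00004201 W
  P_R6 = (6.073 - 0)²/820 = 0.04498 W
  P_R7 = (24 - 22.07)²/4700 = 0.0007899 W
  P_R8 = (10.08 - 6.084)²/1200 = 0.01332 W
  P_R9 = (6.079 - 6.073)²/1.6 = 0.00002149 W
  P_R10 = (6.029 - 0)²/8200 = 0.004433 W
P_total = P_R1 + P_R2 + P_R3 + P_R4 + P_R5 + P_R6 + P_R7 + P_R8 + P_R9 + P_R10 = 0.1954 W

Final answer: 0.1954 W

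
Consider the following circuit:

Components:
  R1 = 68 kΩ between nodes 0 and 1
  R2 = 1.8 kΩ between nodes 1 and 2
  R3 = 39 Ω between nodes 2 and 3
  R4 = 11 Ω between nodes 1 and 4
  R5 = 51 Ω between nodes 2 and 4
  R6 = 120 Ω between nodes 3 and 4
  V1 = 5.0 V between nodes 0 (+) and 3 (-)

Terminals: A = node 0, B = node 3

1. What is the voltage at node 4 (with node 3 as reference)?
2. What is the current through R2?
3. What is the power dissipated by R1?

Nodal analysis, taking node 3 as the 0 V reference.
Source V1 fixes V_0 = 5 V.
KCL at each unknown node (sum of currents leaving = 0; resistances in Ω):
  Node 1: (V_1 - 5)/68000 + (V_1 - V_2)/1800 + (V_1 - V_4)/11 = 0
  Node 2: (V_2 - V_1)/1800 + (V_2 - 0)/39 + (V_2 - V_4)/51 = 0
  Node 4: (V_4 - V_1)/11 + (V_4 - V_2)/51 + (V_4 - 0)/120 = 0
Collecting terms (coefficients in siemens):
  0.09148·V_1 - 0.0005556·V_2 - 0.09091·V_4 = 0.00007353
  0.0458·V_2 - 0.0005556·V_1 - 0.01961·V_4 = 0
  0.1189·V_4 - 0.09091·V_1 - 0.01961·V_2 = 0
Solving these 3 simultaneous equations (Gaussian elimination) gives:
  V_1 = 0.004522 V, V_2 = 0.001652 V, V_4 = 0.003732 V
Part 1:
  Read off the nodal solution: V_4 = 0.003732 V
Part 2:
  I_R2 = (V_1 - V_2)/R2 = (0.004522 - 0.001652)/1800 = 0.000001594 A
  Magnitude: I_R2 = 0.000001594 A
Part 3:
  I_R1 = (V_0 - V_1)/R1 = (5 - 0.004522)/68000 = 0.00007346 A
  P_R1 = I_R1² × R1 = (0.00007346)² × 68000 = 0.000367 W

Final answers:
1. V_4 = 0.003732 V
2. I_R2 = 1.594e-06 A
3. P_R1 = 0.000367 W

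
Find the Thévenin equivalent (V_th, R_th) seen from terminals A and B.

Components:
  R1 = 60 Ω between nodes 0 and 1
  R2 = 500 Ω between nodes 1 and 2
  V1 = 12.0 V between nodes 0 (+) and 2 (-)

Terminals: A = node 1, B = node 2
Step 1 — V_th is the open-circuit voltage V_A - V_B (nothing connected across the terminals).
Nodal analysis, taking node 2 as the 0 V reference.
Source V1 fixes V_0 = 12 V.
KCL at each unknown node (sum of currents leaving = 0; resistances in Ω):
  Node 1: (V_1 - 12)/60 + (V_1 - 0)/500 = 0
Collecting terms: 0.01867 × V_1 = 0.2  =>  V_1 = 10.71 V
V_th = V_1 - V_2 = 10.71 - 0 = 10.71 V
Step 2 — R_th: zero the source — replace V1 by a short circuit (node 2 merges into node 0) — and find the resistance seen between A (node 1) and B (node 0).
Reduce the network between node 1 (A) and node 0 (B) by series/parallel combination:
  Rp1 = R1 ‖ R2 (parallel, both between nodes 0 and 1) = 1/(1/60 + 1/500) = 53.57 Ω
R_th = 53.57 Ω

Final answer: V_th = 10.71 V, R_th = 53.57 Ω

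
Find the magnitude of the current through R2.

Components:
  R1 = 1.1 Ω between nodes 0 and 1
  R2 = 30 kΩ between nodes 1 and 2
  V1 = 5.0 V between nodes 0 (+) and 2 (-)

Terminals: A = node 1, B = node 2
Nodal analysis, taking node 2 as the 0 V reference.
Source V1 fixes V_0 = 5 V.
KCL at each unknown node (sum of currents leaving = 0; resistances in Ω):
  Node 1: (V_1 - 5)/1.1 + (V_1 - 0)/30000 = 0
Collecting terms: 0.9091 × V_1 = 4.545  =>  V_1 = 5 V
I_R2 = (V_1 - V_2)/R2 = (5 - 0)/30000 = 0.0001667 A
|I_R2| = 0.0001667 A

Final answer: |I_R2| = 0.0001667 A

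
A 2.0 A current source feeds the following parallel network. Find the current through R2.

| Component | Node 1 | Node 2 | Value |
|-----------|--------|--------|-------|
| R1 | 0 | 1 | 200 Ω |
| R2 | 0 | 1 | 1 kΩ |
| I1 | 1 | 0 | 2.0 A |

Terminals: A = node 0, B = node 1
All resistors sit directly between nodes 0 and 1, so they are in parallel and share one voltage V; the full source current 2 A splits among them.
1/R_par = 1/200 + 1/1000 = 0.006 S  =>  R_par = 166.7 Ω
V = I × R_par = 2 × 166.7 = 333.3 V
I_R2 = V/R2 = 333.3/1000 = 0.3333 A

Final answer: 0.3333 A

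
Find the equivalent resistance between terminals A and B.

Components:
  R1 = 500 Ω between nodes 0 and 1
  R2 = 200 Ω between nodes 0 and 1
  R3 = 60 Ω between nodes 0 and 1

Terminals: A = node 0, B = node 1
Reduce the network between node 0 (A) and node 1 (B) by series/parallel combination:
  Rp1 = R1 ‖ R2 ‖ R3 (parallel, all between nodes 0 and 1) = 1/(1/500 + 1/200 + 1/60) = 42.25 Ω
R_eq = 42.25 Ω

Final answer: 42.25 Ω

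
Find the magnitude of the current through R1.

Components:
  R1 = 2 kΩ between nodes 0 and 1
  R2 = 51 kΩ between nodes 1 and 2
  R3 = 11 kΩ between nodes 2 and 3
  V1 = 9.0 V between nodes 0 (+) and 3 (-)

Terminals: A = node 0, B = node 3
Nodal analysis, taking node 3 as the 0 V reference.
Source V1 fixes V_0 = 9 V.
KCL at each unknown node (sum of currents leaving = 0; resistances in Ω):
  Node 1: (V_1 - 9)/2000 + (V_1 - V_2)/51000 = 0
  Node 2: (V_2 - V_1)/51000 + (V_2 - 0)/11000 = 0
Collecting terms (coefficients in siemens):
  0.0005196·V_1 - 0.00001961·V_2 = 0.0045
  0.0001105·V_2 - 0.00001961·V_1 = 0
Determinant D = (0.0005196)(0.0001105) - (-0.00001961)(-0.00001961) = 0.00000005704
V_1 = [(0.0045)(0.0001105) - (-0.00001961)(0)]/D = 8.719 V
V_2 = [(0.0005196)(0) - (0.0045)(-0.00001961)]/D = 1.547 V
I_R1 = (V_0 - V_1)/R1 = (9 - 8.719)/2000 = 0.0001406 A
|I_R1| = 0.0001406 A

Final answer: |I_R1| = 0.0001406 A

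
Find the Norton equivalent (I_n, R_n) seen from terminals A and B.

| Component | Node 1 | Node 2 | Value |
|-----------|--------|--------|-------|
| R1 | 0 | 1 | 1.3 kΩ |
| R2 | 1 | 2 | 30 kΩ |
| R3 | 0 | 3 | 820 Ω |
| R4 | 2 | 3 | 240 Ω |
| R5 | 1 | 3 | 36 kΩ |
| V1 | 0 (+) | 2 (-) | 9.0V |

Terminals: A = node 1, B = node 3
Find the Thévenin equivalent first; then I_n = V_th/R_th and R_n = R_th.
Step 1 — V_th is the open-circuit voltage V_A - V_B (nothing connected across the terminals).
Nodal analysis, taking node 2 as the 0 V reference.
Source V1 fixes V_0 = 9 V.
KCL at each unknown node (sum of currents leaving = 0; resistances in Ω):
  Node 1: (V_1 - 9)/1300 + (V_1 - 0)/30000 + (V_1 - V_3)/36000 = 0
  Node 3: (V_3 - 9)/820 + (V_3 - 0)/240 + (V_3 - V_1)/36000 = 0
Collecting terms (coefficients in siemens):
  0.0008303·V_1 - 0.00002778·V_3 = 0.006923
  0.005414·V_3 - 0.00002778·V_1 = 0.01098
Determinant D = (0.0008303)(0.005414) - (-0.00002778)(-0.00002778) = 0.000004495
V_1 = [(0.006923)(0.005414) - (-0.00002778)(0.01098)]/D = 8.407 V
V_3 = [(0.0008303)(0.01098) - (0.006923)(-0.00002778)]/D = 2.07 V
V_th = V_1 - V_3 = 8.407 - 2.07 = 6.336 V
Step 2 — R_th: zero the source — replace V1 by a short circuit (node 2 merges into node 0) — and find the resistance seen between A (node 1) and B (node 3).
Reduce the network between node 1 (A) and node 3 (B) by series/parallel combination:
  Rp1 = R1 ‖ R2 (parallel, both between nodes 0 and 1) = 1/(1/1300 + 1/30000) = 1246 Ω
  Rp2 = R3 ‖ R4 (parallel, both between nodes 0 and 3) = 1/(1/820 + 1/240) = 185.7 Ω
  Rs1 = Rp1 + Rp2 (series, joined only at node 0) = 1246 + 185.7 = 1432 Ω
  Rp3 = R5 ‖ Rs1 (parallel, both between nodes 1 and 3) = 1/(1/36000 + 1/1432) = 1377 Ω
R_th = 1.377 kΩ
I_n = V_th/R_th = 6.336/1377 = 0.004602 A, and R_n = R_th = 1.377 kΩ

Final answer: I_n = 0.004602 A, R_n = 1.377 kΩ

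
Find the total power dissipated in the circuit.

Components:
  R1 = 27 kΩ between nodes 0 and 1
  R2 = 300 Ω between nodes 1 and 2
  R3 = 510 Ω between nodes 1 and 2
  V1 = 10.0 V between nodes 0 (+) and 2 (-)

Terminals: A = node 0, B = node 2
Nodal analysis, taking node 2 as the 0 V reference.
Source V1 fixes V_0 = 10 V.
KCL at each unknown node (sum of currents leaving = 0; resistances in Ω):
  Node 1: (V_1 - 10)/27000 + (V_1 - 0)/300 + (V_1 - 0)/510 = 0
Collecting terms: 0.005331 × V_1 = 0.0003704  =>  V_1 = 0.06947 V
Power in each resistor, P = (ΔV)²/R:
  P_R1 = (10 - 0.06947)²/27000 = 0.003652 W
  P_R2 = (0.06947 - 0)²/300 = 0.00001609 W
  P_R3 = (0.06947 - 0)²/510 = 0.000009464 W
P_total = P_R1 + P_R2 + P_R3 = 0.003678 W

Final answer: 0.003678 W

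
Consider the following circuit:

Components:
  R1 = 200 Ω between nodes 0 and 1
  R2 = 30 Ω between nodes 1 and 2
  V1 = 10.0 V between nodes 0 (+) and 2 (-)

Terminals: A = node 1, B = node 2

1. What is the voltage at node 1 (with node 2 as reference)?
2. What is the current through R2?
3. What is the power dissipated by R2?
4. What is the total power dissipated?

Nodal analysis, taking node 2 as the 0 V reference.
Source V1 fixes V_0 = 10 V.
KCL at each unknown node (sum of currents leaving = 0; resistances in Ω):
  Node 1: (V_1 - 10)/200 + (V_1 - 0)/30 = 0
Collecting terms: 0.03833 × V_1 = 0.05  =>  V_1 = 1.304 V
Part 1:
  Read off the nodal solution: V_1 = 1.304 V
Part 2:
  I_R2 = (V_1 - V_2)/R2 = (1.304 - 0)/30 = 0.04348 A
  Magnitude: I_R2 = 0.04348 A
Part 3:
  I_R2 = (V_1 - V_2)/R2 = (1.304 - 0)/30 = 0.04348 A
  P_R2 = I_R2² × R2 = (0.04348)² × 30 = 0.05671 W
Part 4:
  Power in each resistor, P = (ΔV)²/R:
    P_R1 = (10 - 1.304)²/200 = 0.3781 W
    P_R2 = (1.304 - 0)²/30 = 0.05671 W
  P_total = P_R1 + P_R2 = 0.4348 W

Final answers:
1. V_1 = 1.304 V
2. I_R2 = 0.04348 A
3. P_R2 = 0.05671 W
4. P_total = 0.4348 W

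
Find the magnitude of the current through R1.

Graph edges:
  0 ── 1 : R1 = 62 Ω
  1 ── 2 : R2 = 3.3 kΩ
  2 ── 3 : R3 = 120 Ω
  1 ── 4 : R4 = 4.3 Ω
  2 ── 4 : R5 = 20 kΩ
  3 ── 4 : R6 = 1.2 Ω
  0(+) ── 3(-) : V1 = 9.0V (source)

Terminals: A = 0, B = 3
Nodal analysis, taking node 3 as the 0 V reference.
Source V1 fixes V_0 = 9 V.
KCL at each unknown node (sum of currents leaving = 0; resistances in Ω):
  Node 1: (V_1 - 9)/62 + (V_1 - V_2)/3300 + (V_1 - V_4)/4.3 = 0
  Node 2: (V_2 - V_1)/3300 + (V_2 - 0)/120 + (V_2 - V_4)/20000 = 0
  Node 4: (V_4 - V_1)/4.3 + (V_4 - V_2)/20000 + (V_4 - 0)/1.2 = 0
Collecting terms (coefficients in siemens):
  0.249·V_1 - 0.000303·V_2 - 0.2326·V_4 = 0.1452
  0.008686·V_2 - 0.000303·V_1 - 0.00005·V_4 = 0
  1.066·V_4 - 0.2326·V_1 - 0.00005·V_2 = 0
Solving these 3 simultaneous equations (Gaussian elimination) gives:
  V_1 = 0.7322 V, V_2 = 0.02646 V, V_4 = 0.1598 V
I_R1 = (V_0 - V_1)/R1 = (9 - 0.7322)/62 = 0.1334 A
|I_R1| = 0.1334 A

Final answer: |I_R1| = 0.1334 A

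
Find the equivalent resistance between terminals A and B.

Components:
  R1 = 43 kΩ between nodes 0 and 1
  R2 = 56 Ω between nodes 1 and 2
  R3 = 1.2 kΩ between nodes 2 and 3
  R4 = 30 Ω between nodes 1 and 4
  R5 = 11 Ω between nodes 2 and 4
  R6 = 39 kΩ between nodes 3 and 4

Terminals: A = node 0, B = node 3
The network is not a plain series/parallel combination. Inject a 1 A test current into terminal A (node 0) and return it from terminal B (node 3); then R_eq = V_A / (1 A).
Nodal analysis, taking node 3 as the 0 V reference.
Current source I_test pushes 1 A into node 0 and draws it out of node 3.
KCL at each unknown node (sum of currents leaving = 0; resistances in Ω):
  Node 0: (V_0 - V_1)/43000 - 1 = 0
  Node 1: (V_1 - V_0)/43000 + (V_1 - V_2)/56 + (V_1 - V_4)/30 = 0
  Node 2: (V_2 - V_1)/56 + (V_2 - 0)/1200 + (V_2 - V_4)/11 = 0
  Node 4: (V_4 - V_1)/30 + (V_4 - V_2)/11 + (V_4 - 0)/39000 = 0
Collecting terms (coefficients in siemens):
  0.00002326·V_0 - 0.00002326·V_1 = 1
  0.05121·V_1 - 0.00002326·V_0 - 0.01786·V_2 - 0.03333·V_4 = 0
  0.1096·V_2 - 0.01786·V_1 - 0.09091·V_4 = 0
  0.1243·V_4 - 0.03333·V_1 - 0.09091·V_2 = 0
Solving these 4 simultaneous equations (Gaussian elimination) gives:
  V_0 = 44190 V, V_1 = 1187 V, V_2 = 1164 V, V_4 = 1170 V
R_eq = V_0 / 1 A = 44190 Ω = 44.19 kΩ

Final answer: 44.19 kΩ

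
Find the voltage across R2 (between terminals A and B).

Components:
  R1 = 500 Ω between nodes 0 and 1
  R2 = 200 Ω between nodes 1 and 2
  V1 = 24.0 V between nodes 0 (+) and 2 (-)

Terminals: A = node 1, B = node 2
R1 and R2 are in series across V1 (node 0 → node 1 → node 2), and the output A–B is taken across R2, so this is a voltage divider.
Series current: I = V1/(R1 + R2) = 24/(500 + 200) = 24/700 = 0.03429 A
V_R2 = I × R2 = V1 × R2/(R1 + R2) = 24 × 200/700 = 6.857 V

Final answer: 6.857 V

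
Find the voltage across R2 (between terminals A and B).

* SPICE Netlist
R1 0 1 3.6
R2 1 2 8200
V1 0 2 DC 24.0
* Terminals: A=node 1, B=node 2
R1 and R2 are in series across V1 (node 0 → node 1 → node 2), and the output A–B is taken across R2, so this is a voltage divider.
Series current: I = V1/(R1 + R2) = 24/(3.6 + 8200) = 24/8204 = 0.002926 A
V_R2 = I × R2 = V1 × R2/(R1 + R2) = 24 × 8200/8204 = 23.99 V

Final answer: 23.99 V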